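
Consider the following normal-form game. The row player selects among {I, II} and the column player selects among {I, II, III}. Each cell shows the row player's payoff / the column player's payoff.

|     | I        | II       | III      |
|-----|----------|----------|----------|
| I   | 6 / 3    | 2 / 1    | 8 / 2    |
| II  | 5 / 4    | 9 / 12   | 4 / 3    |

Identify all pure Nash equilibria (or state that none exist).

(I, I) and (II, II)

Check mutual best responses: a cell is a NE iff neither player can gain by unilaterally deviating.
The row player's best responses — vs I: I (payoff 6); vs II: II (payoff 9); vs III: I (payoff 8).
The column player's best responses — vs I: I (payoff 3); vs II: II (payoff 12).
Mutual best responses occur at (I, I) and (II, II); at each, neither player gains by switching.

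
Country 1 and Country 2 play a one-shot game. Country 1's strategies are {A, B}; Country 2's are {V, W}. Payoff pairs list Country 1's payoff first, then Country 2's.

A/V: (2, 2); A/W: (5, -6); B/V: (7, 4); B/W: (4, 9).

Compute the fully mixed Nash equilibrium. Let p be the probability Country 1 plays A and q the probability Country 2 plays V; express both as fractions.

In a mixed NE each player is indifferent between their pure strategies, so the opponent's mix sets the indifference.
Country 2 indifferent between V and W: p·2 + (1−p)·4 = p·(-6) + (1−p)·9 ⟹ 4 + (-2)p = 9 + (-15)p ⟹ p = 5/13.
Country 1 indifferent between A and B: q·2 + (1−q)·5 = q·7 + (1−q)·4 ⟹ 5 + (-3)q = 4 + 3q ⟹ q = 1/6.

p = 5/13, q = 1/6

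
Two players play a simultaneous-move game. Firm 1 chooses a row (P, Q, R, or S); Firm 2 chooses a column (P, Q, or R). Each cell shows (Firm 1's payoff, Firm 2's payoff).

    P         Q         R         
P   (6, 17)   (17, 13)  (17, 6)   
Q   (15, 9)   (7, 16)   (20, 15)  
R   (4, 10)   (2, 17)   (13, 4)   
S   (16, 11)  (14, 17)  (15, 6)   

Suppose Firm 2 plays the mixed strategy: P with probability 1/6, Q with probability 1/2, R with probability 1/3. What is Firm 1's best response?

Firm 1's best reply maximizes expected payoff against the mix.
P: (1/6)·6 + (1/2)·17 + (1/3)·17 = 91/6
Q: (1/6)·15 + (1/2)·7 + (1/3)·20 = 38/3
R: (1/6)·4 + (1/2)·2 + (1/3)·13 = 6
S: (1/6)·16 + (1/2)·14 + (1/3)·15 = 44/3
Highest expected payoff is 91/6, from P.

P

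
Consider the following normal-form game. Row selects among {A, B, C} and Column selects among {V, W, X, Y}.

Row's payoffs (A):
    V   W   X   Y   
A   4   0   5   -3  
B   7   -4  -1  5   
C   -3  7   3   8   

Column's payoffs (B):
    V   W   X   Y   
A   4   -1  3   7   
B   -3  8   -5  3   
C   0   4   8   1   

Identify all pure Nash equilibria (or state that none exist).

A profile is a Nash equilibrium when each player is best-responding to the other.
Row's best responses — vs V: B (payoff 7); vs W: C (payoff 7); vs X: A (payoff 5); vs Y: C (payoff 8).
Column's best responses — vs A: Y (payoff 7); vs B: W (payoff 8); vs C: X (payoff 8).
No cell has both players best-responding. For instance, Row's best reply to X is A, but against A Column prefers Y over X.

None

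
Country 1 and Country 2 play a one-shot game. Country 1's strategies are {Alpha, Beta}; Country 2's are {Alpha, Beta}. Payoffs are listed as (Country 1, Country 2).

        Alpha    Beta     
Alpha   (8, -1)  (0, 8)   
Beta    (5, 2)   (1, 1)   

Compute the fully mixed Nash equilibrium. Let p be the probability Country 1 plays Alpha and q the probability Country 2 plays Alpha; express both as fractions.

In a mixed NE each player is indifferent between their pure strategies, so the opponent's mix sets the indifference.
Country 2 indifferent between Alpha and Beta: p·(-1) + (1−p)·2 = p·8 + (1−p)·1 ⟹ 2 + (-3)p = 1 + 7p ⟹ p = 1/10.
Country 1 indifferent between Alpha and Beta: q·8 + (1−q)·0 = q·5 + (1−q)·1 ⟹ 0 + 8q = 1 + 4q ⟹ q = 1/4.

p = 1/10, q = 1/4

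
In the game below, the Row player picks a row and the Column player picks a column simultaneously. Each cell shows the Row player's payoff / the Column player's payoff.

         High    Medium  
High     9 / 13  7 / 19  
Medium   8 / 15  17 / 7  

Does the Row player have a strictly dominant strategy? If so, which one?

Check whether one of the Row player's strategies beats all alternatives regardless of what the opponent does.
High is not dominant: against Medium, Medium gives 17 > 7.
Medium is not dominant: against High, High gives 9 > 8.
No single strategy is best against every opponent action.

No strictly dominant strategy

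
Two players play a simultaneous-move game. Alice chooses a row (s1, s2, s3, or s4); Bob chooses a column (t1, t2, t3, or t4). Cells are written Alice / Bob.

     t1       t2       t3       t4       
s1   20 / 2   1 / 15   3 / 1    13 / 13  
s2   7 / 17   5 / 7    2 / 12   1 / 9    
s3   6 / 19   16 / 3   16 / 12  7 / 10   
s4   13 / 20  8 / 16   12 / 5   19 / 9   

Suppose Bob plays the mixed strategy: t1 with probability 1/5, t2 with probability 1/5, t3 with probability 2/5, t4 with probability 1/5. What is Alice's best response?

Alice's best reply maximizes expected payoff against the mix.
s1: (1/5)·20 + (1/5)·1 + (2/5)·3 + (1/5)·13 = 8
s2: (1/5)·7 + (1/5)·5 + (2/5)·2 + (1/5)·1 = 17/5
s3: (1/5)·6 + (1/5)·16 + (2/5)·16 + (1/5)·7 = 61/5
s4: (1/5)·13 + (1/5)·8 + (2/5)·12 + (1/5)·19 = 64/5
Highest expected payoff is 64/5, from s4.

s4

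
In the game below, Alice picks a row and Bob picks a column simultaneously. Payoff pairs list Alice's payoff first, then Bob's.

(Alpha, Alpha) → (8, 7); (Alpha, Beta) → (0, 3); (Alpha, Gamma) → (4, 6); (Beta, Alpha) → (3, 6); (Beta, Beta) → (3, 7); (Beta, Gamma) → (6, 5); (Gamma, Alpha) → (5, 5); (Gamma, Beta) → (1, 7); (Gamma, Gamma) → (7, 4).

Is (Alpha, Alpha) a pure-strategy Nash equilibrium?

Yes

Holding Bob at Alpha: Alice gets 8 from Alpha, versus 3 from Beta, 5 from Gamma. No profitable deviation for Alice.
Holding Alice at Alpha: Bob gets 7 from Alpha, versus 3 from Beta, 6 from Gamma. No profitable deviation for Bob either.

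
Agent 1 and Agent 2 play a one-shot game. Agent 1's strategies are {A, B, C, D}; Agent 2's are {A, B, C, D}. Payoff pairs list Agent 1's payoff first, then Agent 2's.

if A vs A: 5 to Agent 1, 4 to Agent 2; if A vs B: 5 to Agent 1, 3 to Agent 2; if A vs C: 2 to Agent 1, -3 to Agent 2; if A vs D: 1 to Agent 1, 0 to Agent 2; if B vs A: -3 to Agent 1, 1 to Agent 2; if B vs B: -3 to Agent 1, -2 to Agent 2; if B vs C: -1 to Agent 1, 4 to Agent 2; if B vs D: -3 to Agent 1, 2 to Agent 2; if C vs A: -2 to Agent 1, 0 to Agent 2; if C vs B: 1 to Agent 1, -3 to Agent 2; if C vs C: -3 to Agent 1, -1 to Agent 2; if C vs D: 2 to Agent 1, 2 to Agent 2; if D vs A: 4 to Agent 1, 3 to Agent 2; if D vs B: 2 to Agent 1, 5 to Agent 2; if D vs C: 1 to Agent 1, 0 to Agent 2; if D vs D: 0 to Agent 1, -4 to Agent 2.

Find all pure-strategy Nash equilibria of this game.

Find each player's best response to every opponent strategy; NE are the intersections.
Agent 1's best responses — vs A: A (payoff 5); vs B: A (payoff 5); vs C: A (payoff 2); vs D: C (payoff 2).
Agent 2's best responses — vs A: A (payoff 4); vs B: C (payoff 4); vs C: D (payoff 2); vs D: B (payoff 5).
Mutual best responses occur at (A, A) and (C, D); at each, neither player gains by switching.

(A, A) and (C, D)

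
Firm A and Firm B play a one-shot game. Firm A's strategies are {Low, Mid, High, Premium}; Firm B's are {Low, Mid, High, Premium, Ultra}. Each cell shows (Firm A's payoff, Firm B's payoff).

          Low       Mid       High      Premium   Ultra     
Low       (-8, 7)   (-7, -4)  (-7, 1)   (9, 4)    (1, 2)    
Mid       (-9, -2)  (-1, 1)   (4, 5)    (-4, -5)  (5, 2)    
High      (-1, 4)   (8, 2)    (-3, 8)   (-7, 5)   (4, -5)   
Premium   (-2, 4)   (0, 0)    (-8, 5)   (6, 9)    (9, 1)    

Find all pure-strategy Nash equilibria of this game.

(Mid, High)

Find each player's best response to every opponent strategy; NE are the intersections.
Firm A's best responses — vs Low: High (payoff -1); vs Mid: High (payoff 8); vs High: Mid (payoff 4); vs Premium: Low (payoff 9); vs Ultra: Premium (payoff 9).
Firm B's best responses — vs Low: Low (payoff 7); vs Mid: High (payoff 5); vs High: High (payoff 8); vs Premium: Premium (payoff 9).
The only mutual best response is (Mid, High); neither player gains by switching there.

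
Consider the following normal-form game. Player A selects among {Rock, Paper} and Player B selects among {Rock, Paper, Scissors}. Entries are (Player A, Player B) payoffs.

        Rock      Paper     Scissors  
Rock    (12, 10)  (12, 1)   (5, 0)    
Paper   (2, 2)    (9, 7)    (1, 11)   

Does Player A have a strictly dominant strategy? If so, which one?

Rock

A strategy is strictly dominant if it gives Player A a strictly higher payoff than every other strategy, against every choice by the opponent.
Rock strictly dominates: vs Rock: 12 > 2; vs Paper: 12 > 9; vs Scissors: 5 > 1.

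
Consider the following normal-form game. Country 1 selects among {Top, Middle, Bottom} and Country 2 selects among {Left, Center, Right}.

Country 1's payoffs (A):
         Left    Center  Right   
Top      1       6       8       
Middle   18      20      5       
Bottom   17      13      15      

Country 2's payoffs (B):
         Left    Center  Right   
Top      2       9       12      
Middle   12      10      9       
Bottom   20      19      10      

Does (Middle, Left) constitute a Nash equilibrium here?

Holding Country 2 at Left: Country 1 gets 18 from Middle, versus 1 from Top, 17 from Bottom. No profitable deviation for Country 1.
Holding Country 1 at Middle: Country 2 gets 12 from Left, versus 10 from Center, 9 from Right. No profitable deviation for Country 2 either.

Yes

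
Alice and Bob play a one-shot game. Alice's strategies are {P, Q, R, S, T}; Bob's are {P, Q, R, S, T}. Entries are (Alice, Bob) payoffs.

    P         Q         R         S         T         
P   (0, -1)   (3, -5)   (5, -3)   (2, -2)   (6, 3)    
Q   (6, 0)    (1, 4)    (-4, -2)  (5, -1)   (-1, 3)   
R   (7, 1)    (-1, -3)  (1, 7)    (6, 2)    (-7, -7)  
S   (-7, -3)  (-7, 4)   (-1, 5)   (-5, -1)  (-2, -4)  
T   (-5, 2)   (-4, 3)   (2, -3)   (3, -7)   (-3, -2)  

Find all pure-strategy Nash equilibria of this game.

(P, T)

Find each player's best response to every opponent strategy; NE are the intersections.
Alice's best responses — vs P: R (payoff 7); vs Q: P (payoff 3); vs R: P (payoff 5); vs S: R (payoff 6); vs T: P (payoff 6).
Bob's best responses — vs P: T (payoff 3); vs Q: Q (payoff 4); vs R: R (payoff 7); vs S: R (payoff 5); vs T: Q (payoff 3).
The only mutual best response is (P, T); neither player gains by switching there.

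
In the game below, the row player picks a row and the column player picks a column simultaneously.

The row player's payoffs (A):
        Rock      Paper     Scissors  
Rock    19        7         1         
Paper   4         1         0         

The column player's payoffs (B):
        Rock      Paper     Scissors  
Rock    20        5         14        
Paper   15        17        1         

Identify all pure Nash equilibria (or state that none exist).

(Rock, Rock)

Find each player's best response to every opponent strategy; NE are the intersections.
The row player's best responses — vs Rock: Rock (payoff 19); vs Paper: Rock (payoff 7); vs Scissors: Rock (payoff 1).
The column player's best responses — vs Rock: Rock (payoff 20); vs Paper: Paper (payoff 17).
The only mutual best response is (Rock, Rock); neither player gains by switching there.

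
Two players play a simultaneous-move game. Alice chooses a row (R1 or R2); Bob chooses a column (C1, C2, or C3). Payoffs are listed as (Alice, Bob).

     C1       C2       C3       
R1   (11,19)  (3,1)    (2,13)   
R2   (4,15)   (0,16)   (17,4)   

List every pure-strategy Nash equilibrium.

A profile is a Nash equilibrium when each player is best-responding to the other.
Alice's best responses — vs C1: R1 (payoff 11); vs C2: R1 (payoff 3); vs C3: R2 (payoff 17).
Bob's best responses — vs R1: C1 (payoff 19); vs R2: C2 (payoff 16).
The only mutual best response is (R1, C1); neither player gains by switching there.

(R1, C1)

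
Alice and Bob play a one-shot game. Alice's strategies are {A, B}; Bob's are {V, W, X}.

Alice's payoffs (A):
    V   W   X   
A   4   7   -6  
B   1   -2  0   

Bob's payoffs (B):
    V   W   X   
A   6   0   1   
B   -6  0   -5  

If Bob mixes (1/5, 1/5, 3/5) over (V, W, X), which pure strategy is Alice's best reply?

B

Compute Alice's expected payoff from each pure strategy against the given mix.
A: (1/5)·4 + (1/5)·7 + (3/5)·(-6) = -7/5
B: (1/5)·1 + (1/5)·(-2) + (3/5)·0 = -1/5
Highest expected payoff is -1/5, from B.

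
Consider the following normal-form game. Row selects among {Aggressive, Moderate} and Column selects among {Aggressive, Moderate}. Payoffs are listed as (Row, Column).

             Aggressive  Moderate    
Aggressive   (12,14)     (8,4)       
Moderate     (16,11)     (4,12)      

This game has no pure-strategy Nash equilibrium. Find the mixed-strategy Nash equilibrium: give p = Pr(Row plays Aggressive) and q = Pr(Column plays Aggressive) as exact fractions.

p = 1/11, q = 1/2

Each player's mixing probability is pinned down by making the *other* player indifferent.
Column indifferent between Aggressive and Moderate: p·14 + (1−p)·11 = p·4 + (1−p)·12 ⟹ 11 + 3p = 12 + (-8)p ⟹ p = 1/11.
Row indifferent between Aggressive and Moderate: q·12 + (1−q)·8 = q·16 + (1−q)·4 ⟹ 8 + 4q = 4 + 12q ⟹ q = 1/2.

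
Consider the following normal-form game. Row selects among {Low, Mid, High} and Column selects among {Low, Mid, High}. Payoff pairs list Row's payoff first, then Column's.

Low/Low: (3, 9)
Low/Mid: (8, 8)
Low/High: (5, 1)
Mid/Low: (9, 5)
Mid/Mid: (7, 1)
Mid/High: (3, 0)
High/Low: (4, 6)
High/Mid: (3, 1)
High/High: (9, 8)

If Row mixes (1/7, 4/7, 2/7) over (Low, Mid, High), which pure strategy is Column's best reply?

Low

Column's best reply maximizes expected payoff against the mix.
Low: (1/7)·9 + (4/7)·5 + (2/7)·6 = 41/7
Mid: (1/7)·8 + (4/7)·1 + (2/7)·1 = 2
High: (1/7)·1 + (4/7)·0 + (2/7)·8 = 17/7
Highest expected payoff is 41/7, from Low.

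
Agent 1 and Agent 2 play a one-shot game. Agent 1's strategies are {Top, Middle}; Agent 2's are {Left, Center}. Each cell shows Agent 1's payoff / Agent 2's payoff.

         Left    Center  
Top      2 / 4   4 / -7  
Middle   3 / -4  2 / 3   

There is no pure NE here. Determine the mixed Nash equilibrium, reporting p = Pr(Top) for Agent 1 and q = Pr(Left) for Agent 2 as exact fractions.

p = 7/18, q = 2/3

In a mixed NE each player is indifferent between their pure strategies, so the opponent's mix sets the indifference.
Agent 2 indifferent between Left and Center: p·4 + (1−p)·(-4) = p·(-7) + (1−p)·3 ⟹ (-4) + 8p = 3 + (-10)p ⟹ p = 7/18.
Agent 1 indifferent between Top and Middle: q·2 + (1−q)·4 = q·3 + (1−q)·2 ⟹ 4 + (-2)q = 2 + 1q ⟹ q = 2/3.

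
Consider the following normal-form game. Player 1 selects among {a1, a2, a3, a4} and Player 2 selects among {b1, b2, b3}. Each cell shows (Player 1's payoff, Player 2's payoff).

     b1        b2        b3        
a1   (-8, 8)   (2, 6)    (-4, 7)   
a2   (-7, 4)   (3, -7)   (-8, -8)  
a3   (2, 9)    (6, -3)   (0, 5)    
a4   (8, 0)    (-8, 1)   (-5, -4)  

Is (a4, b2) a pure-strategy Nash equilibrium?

Holding Player 2 at b2: Player 1 gets -8 from a4 but could get 6 by switching to a3. Player 1 has a profitable deviation.

No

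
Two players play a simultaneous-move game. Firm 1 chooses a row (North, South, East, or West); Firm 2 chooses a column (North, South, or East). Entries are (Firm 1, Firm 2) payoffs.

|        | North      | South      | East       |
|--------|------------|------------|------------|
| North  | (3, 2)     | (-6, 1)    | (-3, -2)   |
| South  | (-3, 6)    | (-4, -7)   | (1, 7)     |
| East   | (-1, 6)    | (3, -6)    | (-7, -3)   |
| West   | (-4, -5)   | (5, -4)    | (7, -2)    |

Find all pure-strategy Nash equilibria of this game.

(North, North) and (West, East)

A profile is a Nash equilibrium when each player is best-responding to the other.
Firm 1's best responses — vs North: North (payoff 3); vs South: West (payoff 5); vs East: West (payoff 7).
Firm 2's best responses — vs North: North (payoff 2); vs South: East (payoff 7); vs East: North (payoff 6); vs West: East (payoff -2).
Mutual best responses occur at (North, North) and (West, East); at each, neither player gains by switching.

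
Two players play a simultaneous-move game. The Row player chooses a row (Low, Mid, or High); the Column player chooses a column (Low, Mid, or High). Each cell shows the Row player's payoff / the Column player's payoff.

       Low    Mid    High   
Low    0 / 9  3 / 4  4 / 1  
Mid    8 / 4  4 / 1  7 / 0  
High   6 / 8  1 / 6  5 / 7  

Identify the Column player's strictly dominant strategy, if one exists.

Low

Check whether one of the Column player's strategies beats all alternatives regardless of what the opponent does.
Low strictly dominates: vs Low: 9 > each of {4, 1}; vs Mid: 4 > each of {1, 0}; vs High: 8 > each of {6, 7}.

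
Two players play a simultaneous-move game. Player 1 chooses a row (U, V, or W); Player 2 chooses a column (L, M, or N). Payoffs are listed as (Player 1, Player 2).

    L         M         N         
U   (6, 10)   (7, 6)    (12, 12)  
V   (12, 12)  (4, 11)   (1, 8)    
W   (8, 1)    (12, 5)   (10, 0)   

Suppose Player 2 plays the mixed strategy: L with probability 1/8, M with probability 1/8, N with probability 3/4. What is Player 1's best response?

Player 1's best reply maximizes expected payoff against the mix.
U: (1/8)·6 + (1/8)·7 + (3/4)·12 = 85/8
V: (1/8)·12 + (1/8)·4 + (3/4)·1 = 11/4
W: (1/8)·8 + (1/8)·12 + (3/4)·10 = 10
Highest expected payoff is 85/8, from U.

U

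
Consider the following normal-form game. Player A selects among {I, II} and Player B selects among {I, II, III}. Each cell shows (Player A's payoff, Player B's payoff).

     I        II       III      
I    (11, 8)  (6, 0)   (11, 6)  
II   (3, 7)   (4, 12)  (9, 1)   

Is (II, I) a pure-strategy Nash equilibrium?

No

Holding Player B at I: Player A gets 3 from II but could get 11 by switching to I. Player A has a profitable deviation.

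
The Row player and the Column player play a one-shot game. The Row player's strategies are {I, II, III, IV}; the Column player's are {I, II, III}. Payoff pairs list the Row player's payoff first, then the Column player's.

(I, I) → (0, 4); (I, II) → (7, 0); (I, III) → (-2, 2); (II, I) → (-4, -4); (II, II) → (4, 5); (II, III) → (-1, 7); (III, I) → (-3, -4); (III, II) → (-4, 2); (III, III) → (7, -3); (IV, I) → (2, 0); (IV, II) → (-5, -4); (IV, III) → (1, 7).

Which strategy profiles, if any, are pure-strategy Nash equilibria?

A profile is a Nash equilibrium when each player is best-responding to the other.
The Row player's best responses — vs I: IV (payoff 2); vs II: I (payoff 7); vs III: III (payoff 7).
The Column player's best responses — vs I: I (payoff 4); vs II: III (payoff 7); vs III: II (payoff 2); vs IV: III (payoff 7).
No cell has both players best-responding. For instance, the Row player's best reply to III is III, but against III the Column player prefers II over III.

There is no pure-strategy Nash equilibrium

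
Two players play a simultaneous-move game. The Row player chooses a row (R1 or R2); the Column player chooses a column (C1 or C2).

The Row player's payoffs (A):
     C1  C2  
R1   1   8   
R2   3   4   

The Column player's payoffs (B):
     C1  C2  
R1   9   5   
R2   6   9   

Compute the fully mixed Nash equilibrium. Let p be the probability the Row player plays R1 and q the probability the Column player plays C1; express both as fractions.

Each player's mixing probability is pinned down by making the *other* player indifferent.
The Column player indifferent between C1 and C2: p·9 + (1−p)·6 = p·5 + (1−p)·9 ⟹ 6 + 3p = 9 + (-4)p ⟹ p = 3/7.
The Row player indifferent between R1 and R2: q·1 + (1−q)·8 = q·3 + (1−q)·4 ⟹ 8 + (-7)q = 4 + (-1)q ⟹ q = 2/3.

p = 3/7, q = 2/3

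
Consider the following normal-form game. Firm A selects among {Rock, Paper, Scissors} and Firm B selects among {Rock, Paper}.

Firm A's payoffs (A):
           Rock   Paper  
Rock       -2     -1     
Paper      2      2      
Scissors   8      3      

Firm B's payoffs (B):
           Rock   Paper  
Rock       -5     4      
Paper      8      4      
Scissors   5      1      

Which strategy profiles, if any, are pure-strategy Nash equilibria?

(Scissors, Rock)

Check mutual best responses: a cell is a NE iff neither player can gain by unilaterally deviating.
Firm A's best responses — vs Rock: Scissors (payoff 8); vs Paper: Scissors (payoff 3).
Firm B's best responses — vs Rock: Paper (payoff 4); vs Paper: Rock (payoff 8); vs Scissors: Rock (payoff 5).
The only mutual best response is (Scissors, Rock); neither player gains by switching there.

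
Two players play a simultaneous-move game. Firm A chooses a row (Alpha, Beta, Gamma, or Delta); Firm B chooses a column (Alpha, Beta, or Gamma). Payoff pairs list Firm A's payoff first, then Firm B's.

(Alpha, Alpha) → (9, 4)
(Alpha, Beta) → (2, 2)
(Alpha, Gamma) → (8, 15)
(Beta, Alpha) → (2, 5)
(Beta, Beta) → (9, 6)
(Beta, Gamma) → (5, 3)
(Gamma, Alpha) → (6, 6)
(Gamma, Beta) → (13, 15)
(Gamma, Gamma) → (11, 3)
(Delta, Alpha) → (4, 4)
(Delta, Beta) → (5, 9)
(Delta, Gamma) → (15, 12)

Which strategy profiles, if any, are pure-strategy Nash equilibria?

(Gamma, Beta) and (Delta, Gamma)

Find each player's best response to every opponent strategy; NE are the intersections.
Firm A's best responses — vs Alpha: Alpha (payoff 9); vs Beta: Gamma (payoff 13); vs Gamma: Delta (payoff 15).
Firm B's best responses — vs Alpha: Gamma (payoff 15); vs Beta: Beta (payoff 6); vs Gamma: Beta (payoff 15); vs Delta: Gamma (payoff 12).
Mutual best responses occur at (Gamma, Beta) and (Delta, Gamma); at each, neither player gains by switching.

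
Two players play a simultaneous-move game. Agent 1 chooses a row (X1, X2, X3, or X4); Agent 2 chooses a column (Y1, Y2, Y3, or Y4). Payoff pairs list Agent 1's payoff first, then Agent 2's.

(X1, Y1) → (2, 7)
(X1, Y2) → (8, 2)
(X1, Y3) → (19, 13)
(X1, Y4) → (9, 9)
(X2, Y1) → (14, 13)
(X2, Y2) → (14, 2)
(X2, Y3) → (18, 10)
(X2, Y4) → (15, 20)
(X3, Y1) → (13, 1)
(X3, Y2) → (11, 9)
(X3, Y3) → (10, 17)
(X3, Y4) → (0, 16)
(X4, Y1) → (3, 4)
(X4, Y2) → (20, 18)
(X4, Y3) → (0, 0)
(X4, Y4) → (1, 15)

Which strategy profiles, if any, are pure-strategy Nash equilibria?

A profile is a Nash equilibrium when each player is best-responding to the other.
Agent 1's best responses — vs Y1: X2 (payoff 14); vs Y2: X4 (payoff 20); vs Y3: X1 (payoff 19); vs Y4: X2 (payoff 15).
Agent 2's best responses — vs X1: Y3 (payoff 13); vs X2: Y4 (payoff 20); vs X3: Y3 (payoff 17); vs X4: Y2 (payoff 18).
Mutual best responses occur at (X1, Y3), (X2, Y4), and (X4, Y2); at each, neither player gains by switching.

(X1, Y3), (X2, Y4), and (X4, Y2)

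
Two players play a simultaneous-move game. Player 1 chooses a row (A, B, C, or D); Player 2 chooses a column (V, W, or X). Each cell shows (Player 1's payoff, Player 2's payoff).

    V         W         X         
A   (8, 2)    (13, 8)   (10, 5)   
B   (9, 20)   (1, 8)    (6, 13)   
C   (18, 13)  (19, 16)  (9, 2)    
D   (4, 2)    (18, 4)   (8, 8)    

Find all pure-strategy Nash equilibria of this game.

(C, W)

Check mutual best responses: a cell is a NE iff neither player can gain by unilaterally deviating.
Player 1's best responses — vs V: C (payoff 18); vs W: C (payoff 19); vs X: A (payoff 10).
Player 2's best responses — vs A: W (payoff 8); vs B: V (payoff 20); vs C: W (payoff 16); vs D: X (payoff 8).
The only mutual best response is (C, W); neither player gains by switching there.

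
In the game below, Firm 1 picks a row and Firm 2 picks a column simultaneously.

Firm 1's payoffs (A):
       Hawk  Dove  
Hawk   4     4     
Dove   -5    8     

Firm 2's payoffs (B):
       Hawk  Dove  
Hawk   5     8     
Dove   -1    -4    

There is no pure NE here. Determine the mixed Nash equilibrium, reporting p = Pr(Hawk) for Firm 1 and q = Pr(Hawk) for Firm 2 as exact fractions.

p = 1/2, q = 4/13

Each player's mixing probability is pinned down by making the *other* player indifferent.
Firm 2 indifferent between Hawk and Dove: p·5 + (1−p)·(-1) = p·8 + (1−p)·(-4) ⟹ (-1) + 6p = (-4) + 12p ⟹ p = 1/2.
Firm 1 indifferent between Hawk and Dove: q·4 + (1−q)·4 = q·(-5) + (1−q)·8 ⟹ 4 + 0q = 8 + (-13)q ⟹ q = 4/13.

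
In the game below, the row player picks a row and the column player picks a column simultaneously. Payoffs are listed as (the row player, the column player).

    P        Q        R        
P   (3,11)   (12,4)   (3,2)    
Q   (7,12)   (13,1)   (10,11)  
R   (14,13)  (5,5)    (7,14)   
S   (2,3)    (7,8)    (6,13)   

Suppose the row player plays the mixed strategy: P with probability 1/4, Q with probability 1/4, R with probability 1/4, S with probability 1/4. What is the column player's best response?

The column player's best reply maximizes expected payoff against the mix.
P: (1/4)·11 + (1/4)·12 + (1/4)·13 + (1/4)·3 = 39/4
Q: (1/4)·4 + (1/4)·1 + (1/4)·5 + (1/4)·8 = 9/2
R: (1/4)·2 + (1/4)·11 + (1/4)·14 + (1/4)·13 = 10
Highest expected payoff is 10, from R.

R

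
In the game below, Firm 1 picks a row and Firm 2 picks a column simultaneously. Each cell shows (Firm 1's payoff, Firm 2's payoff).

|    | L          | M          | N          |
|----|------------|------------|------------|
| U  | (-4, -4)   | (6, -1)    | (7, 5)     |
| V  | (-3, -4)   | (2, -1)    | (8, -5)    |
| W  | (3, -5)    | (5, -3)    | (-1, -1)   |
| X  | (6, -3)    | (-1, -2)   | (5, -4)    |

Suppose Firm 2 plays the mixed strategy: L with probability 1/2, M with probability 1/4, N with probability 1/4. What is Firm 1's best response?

X

Firm 1's best reply maximizes expected payoff against the mix.
U: (1/2)·(-4) + (1/4)·6 + (1/4)·7 = 5/4
V: (1/2)·(-3) + (1/4)·2 + (1/4)·8 = 1
W: (1/2)·3 + (1/4)·5 + (1/4)·(-1) = 5/2
X: (1/2)·6 + (1/4)·(-1) + (1/4)·5 = 4
Highest expected payoff is 4, from X.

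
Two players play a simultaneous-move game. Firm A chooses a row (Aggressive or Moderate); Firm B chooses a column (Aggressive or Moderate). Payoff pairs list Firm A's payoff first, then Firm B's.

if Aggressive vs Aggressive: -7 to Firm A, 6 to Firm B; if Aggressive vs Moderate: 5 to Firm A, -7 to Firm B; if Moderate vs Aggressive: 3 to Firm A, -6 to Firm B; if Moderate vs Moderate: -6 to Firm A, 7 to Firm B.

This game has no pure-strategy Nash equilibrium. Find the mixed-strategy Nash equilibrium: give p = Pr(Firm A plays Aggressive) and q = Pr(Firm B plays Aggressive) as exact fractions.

Each player's mixing probability is pinned down by making the *other* player indifferent.
Firm B indifferent between Aggressive and Moderate: p·6 + (1−p)·(-6) = p·(-7) + (1−p)·7 ⟹ (-6) + 12p = 7 + (-14)p ⟹ p = 1/2.
Firm A indifferent between Aggressive and Moderate: q·(-7) + (1−q)·5 = q·3 + (1−q)·(-6) ⟹ 5 + (-12)q = (-6) + 9q ⟹ q = 11/21.

p = 1/2, q = 11/21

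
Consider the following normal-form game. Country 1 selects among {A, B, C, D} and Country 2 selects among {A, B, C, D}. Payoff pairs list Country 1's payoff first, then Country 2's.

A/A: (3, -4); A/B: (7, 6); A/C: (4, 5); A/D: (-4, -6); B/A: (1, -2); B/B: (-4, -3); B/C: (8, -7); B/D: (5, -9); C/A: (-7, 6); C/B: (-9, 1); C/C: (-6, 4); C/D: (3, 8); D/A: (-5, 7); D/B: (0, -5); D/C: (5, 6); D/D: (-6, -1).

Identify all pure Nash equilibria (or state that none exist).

Check mutual best responses: a cell is a NE iff neither player can gain by unilaterally deviating.
Country 1's best responses — vs A: A (payoff 3); vs B: A (payoff 7); vs C: B (payoff 8); vs D: B (payoff 5).
Country 2's best responses — vs A: B (payoff 6); vs B: A (payoff -2); vs C: D (payoff 8); vs D: A (payoff 7).
The only mutual best response is (A, B); neither player gains by switching there.

(A, B)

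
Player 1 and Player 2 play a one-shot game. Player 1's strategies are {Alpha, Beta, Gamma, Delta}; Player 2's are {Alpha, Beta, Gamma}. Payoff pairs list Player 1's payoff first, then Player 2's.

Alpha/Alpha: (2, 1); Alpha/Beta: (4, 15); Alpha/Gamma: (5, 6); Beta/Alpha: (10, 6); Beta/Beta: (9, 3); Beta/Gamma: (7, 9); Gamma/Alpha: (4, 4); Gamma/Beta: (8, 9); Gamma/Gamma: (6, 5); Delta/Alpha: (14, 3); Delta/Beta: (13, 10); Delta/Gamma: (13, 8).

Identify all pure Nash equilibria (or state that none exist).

(Delta, Beta)

Check mutual best responses: a cell is a NE iff neither player can gain by unilaterally deviating.
Player 1's best responses — vs Alpha: Delta (payoff 14); vs Beta: Delta (payoff 13); vs Gamma: Delta (payoff 13).
Player 2's best responses — vs Alpha: Beta (payoff 15); vs Beta: Gamma (payoff 9); vs Gamma: Beta (payoff 9); vs Delta: Beta (payoff 10).
The only mutual best response is (Delta, Beta); neither player gains by switching there.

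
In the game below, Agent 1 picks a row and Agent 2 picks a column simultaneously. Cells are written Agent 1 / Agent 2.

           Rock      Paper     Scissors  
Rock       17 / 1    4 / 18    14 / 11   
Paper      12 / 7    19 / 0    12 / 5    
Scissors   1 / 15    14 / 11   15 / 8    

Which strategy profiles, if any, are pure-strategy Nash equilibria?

There is no pure-strategy Nash equilibrium

A profile is a Nash equilibrium when each player is best-responding to the other.
Agent 1's best responses — vs Rock: Rock (payoff 17); vs Paper: Paper (payoff 19); vs Scissors: Scissors (payoff 15).
Agent 2's best responses — vs Rock: Paper (payoff 18); vs Paper: Rock (payoff 7); vs Scissors: Rock (payoff 15).
No cell has both players best-responding. For instance, Agent 1's best reply to Rock is Rock, but against Rock Agent 2 prefers Paper over Rock.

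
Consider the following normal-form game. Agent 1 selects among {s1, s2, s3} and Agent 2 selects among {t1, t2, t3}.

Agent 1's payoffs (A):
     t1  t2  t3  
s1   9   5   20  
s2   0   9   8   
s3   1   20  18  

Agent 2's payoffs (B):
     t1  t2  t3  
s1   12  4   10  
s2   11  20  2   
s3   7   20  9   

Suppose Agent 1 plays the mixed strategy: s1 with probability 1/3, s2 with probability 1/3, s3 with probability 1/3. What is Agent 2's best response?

Agent 2's best reply maximizes expected payoff against the mix.
t1: (1/3)·12 + (1/3)·11 + (1/3)·7 = 10
t2: (1/3)·4 + (1/3)·20 + (1/3)·20 = 44/3
t3: (1/3)·10 + (1/3)·2 + (1/3)·9 = 7
Highest expected payoff is 44/3, from t2.

t2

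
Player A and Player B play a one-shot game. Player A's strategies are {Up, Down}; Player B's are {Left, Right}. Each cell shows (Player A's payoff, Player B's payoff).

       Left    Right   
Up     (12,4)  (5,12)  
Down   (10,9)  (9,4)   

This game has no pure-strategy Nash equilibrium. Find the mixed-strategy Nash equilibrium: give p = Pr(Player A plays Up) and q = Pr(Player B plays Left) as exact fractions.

Each player's mixing probability is pinned down by making the *other* player indifferent.
Player B indifferent between Left and Right: p·4 + (1−p)·9 = p·12 + (1−p)·4 ⟹ 9 + (-5)p = 4 + 8p ⟹ p = 5/13.
Player A indifferent between Up and Down: q·12 + (1−q)·5 = q·10 + (1−q)·9 ⟹ 5 + 7q = 9 + 1q ⟹ q = 2/3.

p = 5/13, q = 2/3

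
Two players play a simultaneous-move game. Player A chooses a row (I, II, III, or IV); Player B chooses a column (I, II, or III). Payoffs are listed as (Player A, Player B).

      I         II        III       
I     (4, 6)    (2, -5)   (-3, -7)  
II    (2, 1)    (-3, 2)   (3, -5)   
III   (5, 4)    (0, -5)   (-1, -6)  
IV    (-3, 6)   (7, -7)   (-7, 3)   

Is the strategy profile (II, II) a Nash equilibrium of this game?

No

Holding Player B at II: Player A gets -3 from II but could get 7 by switching to IV. Player A has a profitable deviation.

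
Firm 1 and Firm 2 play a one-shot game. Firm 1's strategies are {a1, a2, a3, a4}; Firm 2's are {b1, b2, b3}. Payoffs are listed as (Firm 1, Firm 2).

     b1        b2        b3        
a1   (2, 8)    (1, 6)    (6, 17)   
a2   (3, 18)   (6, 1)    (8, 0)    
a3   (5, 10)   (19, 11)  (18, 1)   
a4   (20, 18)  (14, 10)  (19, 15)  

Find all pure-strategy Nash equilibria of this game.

(a3, b2) and (a4, b1)

Find each player's best response to every opponent strategy; NE are the intersections.
Firm 1's best responses — vs b1: a4 (payoff 20); vs b2: a3 (payoff 19); vs b3: a4 (payoff 19).
Firm 2's best responses — vs a1: b3 (payoff 17); vs a2: b1 (payoff 18); vs a3: b2 (payoff 11); vs a4: b1 (payoff 18).
Mutual best responses occur at (a3, b2) and (a4, b1); at each, neither player gains by switching.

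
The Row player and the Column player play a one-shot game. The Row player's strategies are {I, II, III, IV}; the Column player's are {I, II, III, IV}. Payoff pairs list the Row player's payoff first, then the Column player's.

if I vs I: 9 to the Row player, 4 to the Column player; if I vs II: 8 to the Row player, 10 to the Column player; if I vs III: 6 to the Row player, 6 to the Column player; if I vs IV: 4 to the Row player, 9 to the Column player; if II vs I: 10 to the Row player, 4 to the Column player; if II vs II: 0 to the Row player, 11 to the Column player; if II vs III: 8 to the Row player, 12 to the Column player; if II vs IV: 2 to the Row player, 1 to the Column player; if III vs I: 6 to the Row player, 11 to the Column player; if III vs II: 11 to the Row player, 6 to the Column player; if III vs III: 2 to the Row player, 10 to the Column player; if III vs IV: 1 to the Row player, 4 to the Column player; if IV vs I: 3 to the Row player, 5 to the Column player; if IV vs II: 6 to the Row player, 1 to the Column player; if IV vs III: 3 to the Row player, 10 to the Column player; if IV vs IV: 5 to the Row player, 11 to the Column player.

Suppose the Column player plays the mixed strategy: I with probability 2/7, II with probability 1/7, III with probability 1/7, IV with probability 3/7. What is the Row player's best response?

Compute the Row player's expected payoff from each pure strategy against the given mix.
I: (2/7)·9 + (1/7)·8 + (1/7)·6 + (3/7)·4 = 44/7
II: (2/7)·10 + (1/7)·0 + (1/7)·8 + (3/7)·2 = 34/7
III: (2/7)·6 + (1/7)·11 + (1/7)·2 + (3/7)·1 = 4
IV: (2/7)·3 + (1/7)·6 + (1/7)·3 + (3/7)·5 = 30/7
Highest expected payoff is 44/7, from I.

I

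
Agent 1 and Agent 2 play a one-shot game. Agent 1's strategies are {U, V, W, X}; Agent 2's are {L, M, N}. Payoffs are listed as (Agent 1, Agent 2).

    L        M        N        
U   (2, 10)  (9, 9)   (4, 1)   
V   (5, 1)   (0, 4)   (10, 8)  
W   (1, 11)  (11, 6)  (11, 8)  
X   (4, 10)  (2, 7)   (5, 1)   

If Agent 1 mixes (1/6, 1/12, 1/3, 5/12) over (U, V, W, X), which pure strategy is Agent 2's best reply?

L

Agent 2's best reply maximizes expected payoff against the mix.
L: (1/6)·10 + (1/12)·1 + (1/3)·11 + (5/12)·10 = 115/12
M: (1/6)·9 + (1/12)·4 + (1/3)·6 + (5/12)·7 = 27/4
N: (1/6)·1 + (1/12)·8 + (1/3)·8 + (5/12)·1 = 47/12
Highest expected payoff is 115/12, from L.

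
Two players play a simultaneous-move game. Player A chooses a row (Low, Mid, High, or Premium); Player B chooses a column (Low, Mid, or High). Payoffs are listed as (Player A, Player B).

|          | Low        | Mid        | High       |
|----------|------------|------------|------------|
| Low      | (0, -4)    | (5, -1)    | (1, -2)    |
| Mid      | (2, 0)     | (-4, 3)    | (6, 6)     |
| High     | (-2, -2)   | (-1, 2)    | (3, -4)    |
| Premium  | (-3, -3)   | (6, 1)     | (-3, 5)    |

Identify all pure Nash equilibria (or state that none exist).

A profile is a Nash equilibrium when each player is best-responding to the other.
Player A's best responses — vs Low: Mid (payoff 2); vs Mid: Premium (payoff 6); vs High: Mid (payoff 6).
Player B's best responses — vs Low: Mid (payoff -1); vs Mid: High (payoff 6); vs High: Mid (payoff 2); vs Premium: High (payoff 5).
The only mutual best response is (Mid, High); neither player gains by switching there.

(Mid, High)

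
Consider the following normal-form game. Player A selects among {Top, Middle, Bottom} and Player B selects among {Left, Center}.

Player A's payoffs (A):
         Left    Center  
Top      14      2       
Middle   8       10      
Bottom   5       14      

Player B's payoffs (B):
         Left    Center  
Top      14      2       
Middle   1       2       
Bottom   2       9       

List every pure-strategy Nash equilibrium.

(Top, Left) and (Bottom, Center)

Check mutual best responses: a cell is a NE iff neither player can gain by unilaterally deviating.
Player A's best responses — vs Left: Top (payoff 14); vs Center: Bottom (payoff 14).
Player B's best responses — vs Top: Left (payoff 14); vs Middle: Center (payoff 2); vs Bottom: Center (payoff 9).
Mutual best responses occur at (Top, Left) and (Bottom, Center); at each, neither player gains by switching.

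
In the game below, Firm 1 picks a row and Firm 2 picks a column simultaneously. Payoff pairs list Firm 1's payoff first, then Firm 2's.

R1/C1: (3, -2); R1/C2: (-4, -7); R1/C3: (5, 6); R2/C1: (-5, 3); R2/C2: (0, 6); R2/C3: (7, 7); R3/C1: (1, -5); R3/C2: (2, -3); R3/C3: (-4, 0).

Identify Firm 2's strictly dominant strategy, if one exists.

A strategy is strictly dominant if it gives Firm 2 a strictly higher payoff than every other strategy, against every choice by the opponent.
C3 strictly dominates: vs R1: 6 > each of {-2, -7}; vs R2: 7 > each of {3, 6}; vs R3: 0 > each of {-5, -3}.

C3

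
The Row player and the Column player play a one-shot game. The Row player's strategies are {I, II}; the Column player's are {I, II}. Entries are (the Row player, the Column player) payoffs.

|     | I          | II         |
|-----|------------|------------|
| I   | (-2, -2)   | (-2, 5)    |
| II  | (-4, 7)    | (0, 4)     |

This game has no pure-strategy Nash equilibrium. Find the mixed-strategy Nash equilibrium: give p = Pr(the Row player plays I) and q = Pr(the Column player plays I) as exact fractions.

Each player's mixing probability is pinned down by making the *other* player indifferent.
The Column player indifferent between I and II: p·(-2) + (1−p)·7 = p·5 + (1−p)·4 ⟹ 7 + (-9)p = 4 + 1p ⟹ p = 3/10.
The Row player indifferent between I and II: q·(-2) + (1−q)·(-2) = q·(-4) + (1−q)·0 ⟹ (-2) + 0q = 0 + (-4)q ⟹ q = 1/2.

p = 3/10, q = 1/2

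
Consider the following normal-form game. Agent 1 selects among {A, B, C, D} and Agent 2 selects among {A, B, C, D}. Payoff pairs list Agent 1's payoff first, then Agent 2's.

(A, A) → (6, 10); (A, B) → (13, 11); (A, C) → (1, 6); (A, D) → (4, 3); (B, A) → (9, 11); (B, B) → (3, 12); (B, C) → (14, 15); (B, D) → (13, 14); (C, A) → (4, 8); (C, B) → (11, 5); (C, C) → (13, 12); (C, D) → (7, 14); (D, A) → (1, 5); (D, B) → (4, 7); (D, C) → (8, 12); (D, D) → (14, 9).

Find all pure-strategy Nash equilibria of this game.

A profile is a Nash equilibrium when each player is best-responding to the other.
Agent 1's best responses — vs A: B (payoff 9); vs B: A (payoff 13); vs C: B (payoff 14); vs D: D (payoff 14).
Agent 2's best responses — vs A: B (payoff 11); vs B: C (payoff 15); vs C: D (payoff 14); vs D: C (payoff 12).
Mutual best responses occur at (A, B) and (B, C); at each, neither player gains by switching.

(A, B) and (B, C)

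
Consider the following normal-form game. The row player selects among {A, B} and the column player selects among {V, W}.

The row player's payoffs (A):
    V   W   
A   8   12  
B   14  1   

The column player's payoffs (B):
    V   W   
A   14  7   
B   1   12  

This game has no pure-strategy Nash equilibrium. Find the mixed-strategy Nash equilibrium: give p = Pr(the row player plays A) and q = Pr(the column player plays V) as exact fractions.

p = 11/18, q = 11/17

In a mixed NE each player is indifferent between their pure strategies, so the opponent's mix sets the indifference.
The column player indifferent between V and W: p·14 + (1−p)·1 = p·7 + (1−p)·12 ⟹ 1 + 13p = 12 + (-5)p ⟹ p = 11/18.
The row player indifferent between A and B: q·8 + (1−q)·12 = q·14 + (1−q)·1 ⟹ 12 + (-4)q = 1 + 13q ⟹ q = 11/17.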